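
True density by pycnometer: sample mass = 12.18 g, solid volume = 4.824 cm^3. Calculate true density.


TD = 12.18 / 4.824 = 2.525 g/cm^3

2.525


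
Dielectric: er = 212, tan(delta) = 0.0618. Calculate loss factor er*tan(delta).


Loss = 212 * 0.0618 = 13.102

13.102


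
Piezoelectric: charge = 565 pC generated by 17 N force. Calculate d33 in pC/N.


d33 = 565 / 17 = 33.2 pC/N

33.2


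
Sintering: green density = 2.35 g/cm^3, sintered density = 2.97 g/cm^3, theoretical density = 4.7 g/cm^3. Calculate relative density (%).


Relative = 2.97 / 4.7 * 100 = 63.2%

63.2


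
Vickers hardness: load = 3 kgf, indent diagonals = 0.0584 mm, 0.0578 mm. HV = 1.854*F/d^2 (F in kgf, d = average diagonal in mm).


d_avg = (0.0584+0.0578)/2 = 0.0581 mm
HV = 1.854*3/0.0581^2 = 1648

1648


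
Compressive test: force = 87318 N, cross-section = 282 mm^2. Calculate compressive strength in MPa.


CS = 87318 / 282 = 309.6 MPa

309.6


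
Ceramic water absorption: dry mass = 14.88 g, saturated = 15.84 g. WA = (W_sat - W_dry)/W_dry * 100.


WA = (15.84 - 14.88) / 14.88 * 100 = 6.45%

6.45


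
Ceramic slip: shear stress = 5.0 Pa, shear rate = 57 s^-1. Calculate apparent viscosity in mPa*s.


eta = tau/gamma * 1000 = 5.0/57 * 1000 = 87.7 mPa*s

87.7


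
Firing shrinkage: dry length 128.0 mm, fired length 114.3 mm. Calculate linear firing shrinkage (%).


FS = (128.0 - 114.3) / 128.0 * 100 = 10.7%

10.7


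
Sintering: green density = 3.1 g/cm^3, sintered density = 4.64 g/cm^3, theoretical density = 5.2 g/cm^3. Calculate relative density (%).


Relative = 4.64 / 5.2 * 100 = 89.2%

89.2


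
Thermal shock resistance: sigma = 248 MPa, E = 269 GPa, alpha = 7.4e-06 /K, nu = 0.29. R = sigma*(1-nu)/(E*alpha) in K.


R = 248*(1-0.29)/(269*1000*7.4e-06) = 88 K

88


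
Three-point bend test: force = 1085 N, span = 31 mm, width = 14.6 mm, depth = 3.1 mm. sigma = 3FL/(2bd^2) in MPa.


sigma = 3*1085*31/(2*14.6*3.1^2) = 359.6 MPa

359.6


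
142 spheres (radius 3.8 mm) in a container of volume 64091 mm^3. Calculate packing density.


V_sphere = 4/3*pi*3.8^3 = 229.8473 mm^3
Total V = 142*229.8473 = 32638.3166 mm^3
PD = 32638.3166 / 64091 = 0.509

0.509


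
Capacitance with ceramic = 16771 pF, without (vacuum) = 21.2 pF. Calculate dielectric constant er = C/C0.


er = 16771 / 21.2 = 791.08

791.08


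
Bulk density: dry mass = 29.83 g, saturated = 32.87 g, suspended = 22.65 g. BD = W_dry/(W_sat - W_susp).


BD = 29.83 / (32.87 - 22.65) = 29.83 / 10.22 = 2.919 g/cm^3

2.919


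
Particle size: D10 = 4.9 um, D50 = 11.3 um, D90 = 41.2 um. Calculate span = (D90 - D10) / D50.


Span = (41.2 - 4.9) / 11.3 = 36.3 / 11.3 = 3.212

3.212


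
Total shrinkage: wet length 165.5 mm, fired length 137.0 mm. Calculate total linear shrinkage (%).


TS = (165.5 - 137.0) / 165.5 * 100 = 17.22%

17.22


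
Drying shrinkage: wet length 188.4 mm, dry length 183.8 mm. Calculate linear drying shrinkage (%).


DS = (188.4 - 183.8) / 188.4 * 100 = 2.44%

2.44


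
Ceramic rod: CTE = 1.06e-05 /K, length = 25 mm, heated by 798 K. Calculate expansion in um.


dL = 1.06e-05 * 25 * 798 * 1000 = 211.47 um

211.47


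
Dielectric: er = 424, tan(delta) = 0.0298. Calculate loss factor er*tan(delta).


Loss = 424 * 0.0298 = 12.635

12.635


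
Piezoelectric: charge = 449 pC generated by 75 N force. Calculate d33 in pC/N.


d33 = 449 / 75 = 6.0 pC/N

6.0


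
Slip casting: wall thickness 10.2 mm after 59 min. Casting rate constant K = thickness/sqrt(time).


K = 10.2 / sqrt(59) = 10.2 / 7.6811 = 1.328 mm/min^0.5

1.328


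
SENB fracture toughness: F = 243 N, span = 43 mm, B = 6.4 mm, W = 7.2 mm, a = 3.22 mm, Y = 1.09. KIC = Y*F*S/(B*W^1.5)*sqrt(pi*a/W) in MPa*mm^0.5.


KIC = 1.09*243*43/(6.4*7.2^1.5)*sqrt(pi*3.22/7.2) = 109.18

109.18


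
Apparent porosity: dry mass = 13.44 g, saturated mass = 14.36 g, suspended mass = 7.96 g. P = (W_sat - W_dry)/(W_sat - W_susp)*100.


P = (14.36 - 13.44) / (14.36 - 7.96) * 100 = 0.92 / 6.4 * 100 = 14.4%

14.4


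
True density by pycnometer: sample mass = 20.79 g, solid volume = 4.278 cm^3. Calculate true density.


TD = 20.79 / 4.278 = 4.86 g/cm^3

4.86


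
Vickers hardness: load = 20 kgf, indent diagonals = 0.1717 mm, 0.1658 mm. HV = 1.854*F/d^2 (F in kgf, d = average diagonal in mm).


d_avg = (0.1717+0.1658)/2 = 0.16875 mm
HV = 1.854*20/0.16875^2 = 1302

1302


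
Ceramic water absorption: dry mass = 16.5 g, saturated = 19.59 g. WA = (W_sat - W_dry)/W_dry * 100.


WA = (19.59 - 16.5) / 16.5 * 100 = 18.73%

18.73


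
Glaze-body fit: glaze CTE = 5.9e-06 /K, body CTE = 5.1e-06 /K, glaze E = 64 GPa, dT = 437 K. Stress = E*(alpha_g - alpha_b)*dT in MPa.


Stress = 64*1000*(5.9e-06 - 5.1e-06)*437 = 22.4 MPa

22.4


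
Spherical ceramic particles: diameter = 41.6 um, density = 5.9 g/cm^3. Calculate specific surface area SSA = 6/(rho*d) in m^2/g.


SSA = 6 / (5.9 * 41.6) = 0.024 m^2/g

0.024


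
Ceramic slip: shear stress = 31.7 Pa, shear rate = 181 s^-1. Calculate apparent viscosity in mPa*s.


eta = tau/gamma * 1000 = 31.7/181 * 1000 = 175.1 mPa*s

175.1


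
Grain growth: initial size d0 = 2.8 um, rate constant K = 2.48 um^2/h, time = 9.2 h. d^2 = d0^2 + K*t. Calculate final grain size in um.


d^2 = 2.8^2 + 2.48*9.2 = 30.656
d = sqrt(30.656) = 5.54 um

5.54


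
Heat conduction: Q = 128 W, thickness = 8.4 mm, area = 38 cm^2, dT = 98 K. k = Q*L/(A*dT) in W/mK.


k = 128*8.4/1000/(38/10000*98) = 2.89 W/mK

2.89


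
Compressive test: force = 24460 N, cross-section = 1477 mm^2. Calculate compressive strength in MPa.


CS = 24460 / 1477 = 16.6 MPa

16.6


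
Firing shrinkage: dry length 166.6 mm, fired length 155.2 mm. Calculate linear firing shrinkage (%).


FS = (166.6 - 155.2) / 166.6 * 100 = 6.84%

6.84


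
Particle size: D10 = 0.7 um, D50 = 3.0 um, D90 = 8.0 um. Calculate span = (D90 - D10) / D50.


Span = (8.0 - 0.7) / 3.0 = 7.3 / 3.0 = 2.433

2.433


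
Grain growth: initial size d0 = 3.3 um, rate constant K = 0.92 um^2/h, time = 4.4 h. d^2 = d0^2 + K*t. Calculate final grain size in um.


d^2 = 3.3^2 + 0.92*4.4 = 14.938
d = sqrt(14.938) = 3.86 um

3.86


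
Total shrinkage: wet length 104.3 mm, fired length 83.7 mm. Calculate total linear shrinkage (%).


TS = (104.3 - 83.7) / 104.3 * 100 = 19.75%

19.75


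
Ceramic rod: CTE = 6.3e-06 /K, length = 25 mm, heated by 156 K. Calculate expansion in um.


dL = 6.3e-06 * 25 * 156 * 1000 = 24.57 um

24.57


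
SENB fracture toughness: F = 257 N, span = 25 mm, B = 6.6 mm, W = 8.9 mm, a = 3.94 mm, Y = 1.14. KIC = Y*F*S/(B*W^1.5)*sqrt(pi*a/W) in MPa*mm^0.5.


KIC = 1.14*257*25/(6.6*8.9^1.5)*sqrt(pi*3.94/8.9) = 49.29

49.29


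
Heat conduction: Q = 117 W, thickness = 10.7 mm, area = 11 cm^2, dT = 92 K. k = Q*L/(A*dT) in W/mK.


k = 117*10.7/1000/(11/10000*92) = 12.37 W/mK

12.37


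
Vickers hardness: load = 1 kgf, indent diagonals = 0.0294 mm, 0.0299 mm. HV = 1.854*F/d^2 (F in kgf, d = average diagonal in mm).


d_avg = (0.0294+0.0299)/2 = 0.02965 mm
HV = 1.854*1/0.02965^2 = 2109

2109


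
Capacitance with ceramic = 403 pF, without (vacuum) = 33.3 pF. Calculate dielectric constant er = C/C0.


er = 403 / 33.3 = 12.1

12.1


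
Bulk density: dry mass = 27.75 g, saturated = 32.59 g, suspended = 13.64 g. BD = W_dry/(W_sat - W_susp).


BD = 27.75 / (32.59 - 13.64) = 27.75 / 18.95 = 1.464 g/cm^3

1.464


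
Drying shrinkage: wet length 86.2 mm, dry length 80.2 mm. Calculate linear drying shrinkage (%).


DS = (86.2 - 80.2) / 86.2 * 100 = 6.96%

6.96


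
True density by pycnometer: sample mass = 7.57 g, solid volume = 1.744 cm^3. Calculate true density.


TD = 7.57 / 1.744 = 4.341 g/cm^3

4.341


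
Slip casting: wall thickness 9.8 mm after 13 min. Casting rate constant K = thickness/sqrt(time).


K = 9.8 / sqrt(13) = 9.8 / 3.6056 = 2.718 mm/min^0.5

2.718


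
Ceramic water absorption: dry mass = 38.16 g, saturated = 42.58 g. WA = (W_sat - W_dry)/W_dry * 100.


WA = (42.58 - 38.16) / 38.16 * 100 = 11.58%

11.58


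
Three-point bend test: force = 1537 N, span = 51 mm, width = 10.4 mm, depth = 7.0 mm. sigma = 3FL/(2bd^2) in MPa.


sigma = 3*1537*51/(2*10.4*7.0^2) = 230.7 MPa

230.7


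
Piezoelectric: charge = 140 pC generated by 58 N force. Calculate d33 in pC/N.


d33 = 140 / 58 = 2.4 pC/N

2.4


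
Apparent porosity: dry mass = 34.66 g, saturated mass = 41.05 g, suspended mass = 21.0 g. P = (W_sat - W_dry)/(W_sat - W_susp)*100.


P = (41.05 - 34.66) / (41.05 - 21.0) * 100 = 6.39 / 20.05 * 100 = 31.9%

31.9


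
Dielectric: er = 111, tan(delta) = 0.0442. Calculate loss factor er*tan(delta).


Loss = 111 * 0.0442 = 4.906

4.906


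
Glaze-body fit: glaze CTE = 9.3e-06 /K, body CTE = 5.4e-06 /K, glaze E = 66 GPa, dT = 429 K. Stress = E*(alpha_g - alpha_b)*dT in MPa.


Stress = 66*1000*(9.3e-06 - 5.4e-06)*429 = 110.4 MPa

110.4


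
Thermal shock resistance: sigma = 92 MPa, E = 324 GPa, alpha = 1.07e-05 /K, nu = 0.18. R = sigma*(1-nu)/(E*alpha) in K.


R = 92*(1-0.18)/(324*1000*1.07e-05) = 22 K

22


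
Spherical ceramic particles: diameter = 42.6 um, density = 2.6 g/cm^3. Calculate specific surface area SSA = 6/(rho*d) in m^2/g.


SSA = 6 / (2.6 * 42.6) = 0.054 m^2/g

0.054


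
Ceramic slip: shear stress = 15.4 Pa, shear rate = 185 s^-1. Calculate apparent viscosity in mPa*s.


eta = tau/gamma * 1000 = 15.4/185 * 1000 = 83.2 mPa*s

83.2


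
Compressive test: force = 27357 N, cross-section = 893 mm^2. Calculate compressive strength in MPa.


CS = 27357 / 893 = 30.6 MPa

30.6


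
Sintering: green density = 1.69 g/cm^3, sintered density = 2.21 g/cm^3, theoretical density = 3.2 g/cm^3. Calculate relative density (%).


Relative = 2.21 / 3.2 * 100 = 69.1%

69.1


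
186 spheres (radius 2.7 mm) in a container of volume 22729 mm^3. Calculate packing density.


V_sphere = 4/3*pi*2.7^3 = 82.448 mm^3
Total V = 186*82.448 = 15335.328 mm^3
PD = 15335.328 / 22729 = 0.675

0.675


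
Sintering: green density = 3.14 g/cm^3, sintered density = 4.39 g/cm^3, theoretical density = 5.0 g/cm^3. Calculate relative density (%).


Relative = 4.39 / 5.0 * 100 = 87.8%

87.8


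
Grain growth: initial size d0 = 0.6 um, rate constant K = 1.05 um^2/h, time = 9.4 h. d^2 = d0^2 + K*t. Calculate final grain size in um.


d^2 = 0.6^2 + 1.05*9.4 = 10.23
d = sqrt(10.23) = 3.2 um

3.2


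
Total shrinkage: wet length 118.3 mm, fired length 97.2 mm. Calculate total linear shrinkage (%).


TS = (118.3 - 97.2) / 118.3 * 100 = 17.84%

17.84


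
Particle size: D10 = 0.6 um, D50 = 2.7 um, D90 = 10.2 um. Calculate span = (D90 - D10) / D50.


Span = (10.2 - 0.6) / 2.7 = 9.6 / 2.7 = 3.556

3.556


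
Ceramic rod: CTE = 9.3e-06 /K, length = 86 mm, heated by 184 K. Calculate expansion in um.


dL = 9.3e-06 * 86 * 184 * 1000 = 147.163 um

147.163


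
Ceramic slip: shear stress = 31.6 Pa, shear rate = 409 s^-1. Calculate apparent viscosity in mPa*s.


eta = tau/gamma * 1000 = 31.6/409 * 1000 = 77.3 mPa*s

77.3


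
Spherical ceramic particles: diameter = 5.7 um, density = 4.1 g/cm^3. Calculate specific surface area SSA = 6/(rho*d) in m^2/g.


SSA = 6 / (4.1 * 5.7) = 0.257 m^2/g

0.257


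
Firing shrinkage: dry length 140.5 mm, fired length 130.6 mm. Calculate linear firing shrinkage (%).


FS = (140.5 - 130.6) / 140.5 * 100 = 7.05%

7.05


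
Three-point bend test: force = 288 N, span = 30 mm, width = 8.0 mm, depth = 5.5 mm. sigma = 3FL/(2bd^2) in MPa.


sigma = 3*288*30/(2*8.0*5.5^2) = 53.6 MPa

53.6


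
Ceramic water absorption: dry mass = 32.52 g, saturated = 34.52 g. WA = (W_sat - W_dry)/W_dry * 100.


WA = (34.52 - 32.52) / 32.52 * 100 = 6.15%

6.15


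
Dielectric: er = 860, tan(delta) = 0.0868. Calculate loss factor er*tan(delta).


Loss = 860 * 0.0868 = 74.648

74.648


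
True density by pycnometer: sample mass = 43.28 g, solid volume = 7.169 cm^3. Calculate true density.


TD = 43.28 / 7.169 = 6.037 g/cm^3

6.037


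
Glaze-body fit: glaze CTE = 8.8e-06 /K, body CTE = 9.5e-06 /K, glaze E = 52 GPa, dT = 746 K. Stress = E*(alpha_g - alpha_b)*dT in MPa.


Stress = 52*1000*(8.8e-06 - 9.5e-06)*746 = -27.2 MPa

-27.2


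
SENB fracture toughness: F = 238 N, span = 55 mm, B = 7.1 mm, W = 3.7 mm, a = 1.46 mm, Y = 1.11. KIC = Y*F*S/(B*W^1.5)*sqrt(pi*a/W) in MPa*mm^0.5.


KIC = 1.11*238*55/(7.1*3.7^1.5)*sqrt(pi*1.46/3.7) = 320.15

320.15


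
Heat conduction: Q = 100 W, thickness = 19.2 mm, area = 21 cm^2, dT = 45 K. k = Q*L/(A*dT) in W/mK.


k = 100*19.2/1000/(21/10000*45) = 20.32 W/mK

20.32


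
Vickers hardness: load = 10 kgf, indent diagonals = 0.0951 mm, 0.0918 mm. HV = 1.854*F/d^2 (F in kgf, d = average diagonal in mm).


d_avg = (0.0951+0.0918)/2 = 0.09345 mm
HV = 1.854*10/0.09345^2 = 2123

2123


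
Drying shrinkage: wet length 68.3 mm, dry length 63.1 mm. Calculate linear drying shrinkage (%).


DS = (68.3 - 63.1) / 68.3 * 100 = 7.61%

7.61


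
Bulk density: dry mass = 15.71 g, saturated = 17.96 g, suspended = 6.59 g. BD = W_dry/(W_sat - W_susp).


BD = 15.71 / (17.96 - 6.59) = 15.71 / 11.37 = 1.382 g/cm^3

1.382


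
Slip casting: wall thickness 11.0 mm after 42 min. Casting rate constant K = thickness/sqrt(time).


K = 11.0 / sqrt(42) = 11.0 / 6.4807 = 1.697 mm/min^0.5

1.697


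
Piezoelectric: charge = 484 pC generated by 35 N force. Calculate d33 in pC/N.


d33 = 484 / 35 = 13.8 pC/N

13.8


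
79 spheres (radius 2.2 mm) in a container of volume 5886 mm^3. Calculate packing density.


V_sphere = 4/3*pi*2.2^3 = 44.6022 mm^3
Total V = 79*44.6022 = 3523.5738 mm^3
PD = 3523.5738 / 5886 = 0.599

0.599


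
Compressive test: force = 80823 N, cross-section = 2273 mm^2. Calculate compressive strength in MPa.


CS = 80823 / 2273 = 35.6 MPa

35.6


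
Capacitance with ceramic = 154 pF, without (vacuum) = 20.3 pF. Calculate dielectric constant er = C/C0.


er = 154 / 20.3 = 7.59

7.59


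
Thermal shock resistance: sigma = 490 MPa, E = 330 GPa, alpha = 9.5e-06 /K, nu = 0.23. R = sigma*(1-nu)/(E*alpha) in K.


R = 490*(1-0.23)/(330*1000*9.5e-06) = 120 K

120


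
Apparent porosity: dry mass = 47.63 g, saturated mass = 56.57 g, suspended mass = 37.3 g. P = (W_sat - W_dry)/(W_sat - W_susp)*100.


P = (56.57 - 47.63) / (56.57 - 37.3) * 100 = 8.94 / 19.27 * 100 = 46.4%

46.4


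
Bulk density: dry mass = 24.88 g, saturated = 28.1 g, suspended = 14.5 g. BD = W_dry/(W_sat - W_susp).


BD = 24.88 / (28.1 - 14.5) = 24.88 / 13.6 = 1.829 g/cm^3

1.829


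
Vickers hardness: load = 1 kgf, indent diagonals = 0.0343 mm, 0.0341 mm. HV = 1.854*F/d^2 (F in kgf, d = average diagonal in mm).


d_avg = (0.0343+0.0341)/2 = 0.0342 mm
HV = 1.854*1/0.0342^2 = 1585

1585


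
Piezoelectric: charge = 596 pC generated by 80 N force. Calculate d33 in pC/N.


d33 = 596 / 80 = 7.5 pC/N

7.5


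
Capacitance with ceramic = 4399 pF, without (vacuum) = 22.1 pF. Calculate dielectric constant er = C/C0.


er = 4399 / 22.1 = 199.05

199.05


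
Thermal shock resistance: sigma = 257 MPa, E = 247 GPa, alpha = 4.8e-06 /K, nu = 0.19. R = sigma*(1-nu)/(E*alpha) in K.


R = 257*(1-0.19)/(247*1000*4.8e-06) = 176 K

176


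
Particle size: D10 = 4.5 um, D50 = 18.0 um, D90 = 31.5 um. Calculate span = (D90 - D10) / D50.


Span = (31.5 - 4.5) / 18.0 = 27.0 / 18.0 = 1.5

1.5


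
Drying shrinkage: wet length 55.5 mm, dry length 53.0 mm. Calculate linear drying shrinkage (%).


DS = (55.5 - 53.0) / 55.5 * 100 = 4.5%

4.5


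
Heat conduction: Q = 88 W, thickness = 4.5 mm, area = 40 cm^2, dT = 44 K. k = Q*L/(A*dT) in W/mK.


k = 88*4.5/1000/(40/10000*44) = 2.25 W/mK

2.25


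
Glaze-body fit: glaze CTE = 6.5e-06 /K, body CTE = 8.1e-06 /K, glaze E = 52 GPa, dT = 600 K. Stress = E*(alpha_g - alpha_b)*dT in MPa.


Stress = 52*1000*(6.5e-06 - 8.1e-06)*600 = -49.9 MPa

-49.9


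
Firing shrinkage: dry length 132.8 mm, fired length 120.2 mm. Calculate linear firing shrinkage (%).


FS = (132.8 - 120.2) / 132.8 * 100 = 9.49%

9.49


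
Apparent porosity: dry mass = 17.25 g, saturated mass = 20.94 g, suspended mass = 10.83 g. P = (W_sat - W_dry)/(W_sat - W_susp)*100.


P = (20.94 - 17.25) / (20.94 - 10.83) * 100 = 3.69 / 10.11 * 100 = 36.5%

36.5


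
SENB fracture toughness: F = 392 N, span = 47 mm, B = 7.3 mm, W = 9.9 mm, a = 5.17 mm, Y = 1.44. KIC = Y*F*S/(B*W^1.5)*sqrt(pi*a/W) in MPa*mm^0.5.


KIC = 1.44*392*47/(7.3*9.9^1.5)*sqrt(pi*5.17/9.9) = 149.44

149.44


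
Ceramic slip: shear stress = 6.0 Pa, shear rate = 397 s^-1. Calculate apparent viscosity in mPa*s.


eta = tau/gamma * 1000 = 6.0/397 * 1000 = 15.1 mPa*s

15.1


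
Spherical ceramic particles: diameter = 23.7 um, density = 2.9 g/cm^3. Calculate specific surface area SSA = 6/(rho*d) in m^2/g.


SSA = 6 / (2.9 * 23.7) = 0.087 m^2/g

0.087


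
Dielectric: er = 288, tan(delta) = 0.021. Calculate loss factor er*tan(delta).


Loss = 288 * 0.021 = 6.048

6.048


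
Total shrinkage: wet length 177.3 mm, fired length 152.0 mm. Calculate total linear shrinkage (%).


TS = (177.3 - 152.0) / 177.3 * 100 = 14.27%

14.27


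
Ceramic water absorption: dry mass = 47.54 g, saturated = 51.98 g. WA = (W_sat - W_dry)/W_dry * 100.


WA = (51.98 - 47.54) / 47.54 * 100 = 9.34%

9.34


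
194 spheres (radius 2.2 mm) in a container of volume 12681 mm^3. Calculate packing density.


V_sphere = 4/3*pi*2.2^3 = 44.6022 mm^3
Total V = 194*44.6022 = 8652.8268 mm^3
PD = 8652.8268 / 12681 = 0.682

0.682


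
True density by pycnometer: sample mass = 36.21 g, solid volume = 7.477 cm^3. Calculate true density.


TD = 36.21 / 7.477 = 4.843 g/cm^3

4.843


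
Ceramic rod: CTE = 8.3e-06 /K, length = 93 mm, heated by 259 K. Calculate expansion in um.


dL = 8.3e-06 * 93 * 259 * 1000 = 199.922 um

199.922


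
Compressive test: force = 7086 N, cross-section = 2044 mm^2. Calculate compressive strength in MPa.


CS = 7086 / 2044 = 3.5 MPa

3.5


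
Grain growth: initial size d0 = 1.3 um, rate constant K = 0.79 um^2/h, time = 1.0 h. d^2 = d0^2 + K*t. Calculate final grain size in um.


d^2 = 1.3^2 + 0.79*1.0 = 2.48
d = sqrt(2.48) = 1.57 um

1.57


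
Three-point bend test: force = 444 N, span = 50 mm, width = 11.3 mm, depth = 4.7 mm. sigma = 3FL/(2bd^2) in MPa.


sigma = 3*444*50/(2*11.3*4.7^2) = 133.4 MPa

133.4


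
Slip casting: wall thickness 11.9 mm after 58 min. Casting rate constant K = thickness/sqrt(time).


K = 11.9 / sqrt(58) = 11.9 / 7.6158 = 1.563 mm/min^0.5

1.563


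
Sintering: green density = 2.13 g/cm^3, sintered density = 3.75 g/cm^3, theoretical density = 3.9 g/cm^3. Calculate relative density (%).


Relative = 3.75 / 3.9 * 100 = 96.2%

96.2


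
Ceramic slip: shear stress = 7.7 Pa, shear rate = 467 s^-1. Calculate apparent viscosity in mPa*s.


eta = tau/gamma * 1000 = 7.7/467 * 1000 = 16.5 mPa*s

16.5


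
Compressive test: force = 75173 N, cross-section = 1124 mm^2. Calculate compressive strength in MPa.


CS = 75173 / 1124 = 66.9 MPa

66.9


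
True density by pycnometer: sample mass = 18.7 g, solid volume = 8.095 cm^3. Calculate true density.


TD = 18.7 / 8.095 = 2.31 g/cm^3

2.31


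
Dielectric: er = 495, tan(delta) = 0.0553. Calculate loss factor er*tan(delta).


Loss = 495 * 0.0553 = 27.374

27.374


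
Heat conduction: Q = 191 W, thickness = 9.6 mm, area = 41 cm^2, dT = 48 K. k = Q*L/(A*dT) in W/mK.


k = 191*9.6/1000/(41/10000*48) = 9.32 W/mK

9.32


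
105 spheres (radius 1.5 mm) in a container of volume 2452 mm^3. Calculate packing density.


V_sphere = 4/3*pi*1.5^3 = 14.1372 mm^3
Total V = 105*14.1372 = 1484.406 mm^3
PD = 1484.406 / 2452 = 0.605

0.605


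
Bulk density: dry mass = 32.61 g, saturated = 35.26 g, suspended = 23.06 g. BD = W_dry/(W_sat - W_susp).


BD = 32.61 / (35.26 - 23.06) = 32.61 / 12.2 = 2.673 g/cm^3

2.673


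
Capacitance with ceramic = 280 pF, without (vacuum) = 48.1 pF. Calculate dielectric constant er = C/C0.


er = 280 / 48.1 = 5.82

5.82


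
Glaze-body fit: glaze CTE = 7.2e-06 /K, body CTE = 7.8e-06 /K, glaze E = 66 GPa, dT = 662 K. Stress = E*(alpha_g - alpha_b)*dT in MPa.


Stress = 66*1000*(7.2e-06 - 7.8e-06)*662 = -26.2 MPa

-26.2


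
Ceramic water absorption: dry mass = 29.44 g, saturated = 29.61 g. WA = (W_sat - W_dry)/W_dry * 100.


WA = (29.61 - 29.44) / 29.44 * 100 = 0.58%

0.58


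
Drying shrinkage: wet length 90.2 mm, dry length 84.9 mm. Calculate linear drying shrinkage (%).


DS = (90.2 - 84.9) / 90.2 * 100 = 5.88%

5.88


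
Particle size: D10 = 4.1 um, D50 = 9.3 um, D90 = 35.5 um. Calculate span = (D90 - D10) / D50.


Span = (35.5 - 4.1) / 9.3 = 31.4 / 9.3 = 3.376

3.376


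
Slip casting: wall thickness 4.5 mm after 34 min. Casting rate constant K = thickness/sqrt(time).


K = 4.5 / sqrt(34) = 4.5 / 5.831 = 0.772 mm/min^0.5

0.772


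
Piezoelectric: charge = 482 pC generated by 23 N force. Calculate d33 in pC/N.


d33 = 482 / 23 = 21.0 pC/N

21.0


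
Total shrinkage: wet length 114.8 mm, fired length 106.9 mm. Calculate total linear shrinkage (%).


TS = (114.8 - 106.9) / 114.8 * 100 = 6.88%

6.88


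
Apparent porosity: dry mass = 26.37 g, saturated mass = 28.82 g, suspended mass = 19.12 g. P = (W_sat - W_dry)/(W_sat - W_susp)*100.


P = (28.82 - 26.37) / (28.82 - 19.12) * 100 = 2.45 / 9.7 * 100 = 25.3%

25.3


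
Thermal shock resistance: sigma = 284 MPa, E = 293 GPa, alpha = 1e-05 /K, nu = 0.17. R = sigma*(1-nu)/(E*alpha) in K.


R = 284*(1-0.17)/(293*1000*1e-05) = 80 K

80


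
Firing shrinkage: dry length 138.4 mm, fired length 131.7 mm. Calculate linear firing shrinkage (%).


FS = (138.4 - 131.7) / 138.4 * 100 = 4.84%

4.84


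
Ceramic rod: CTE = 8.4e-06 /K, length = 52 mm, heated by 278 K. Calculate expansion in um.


dL = 8.4e-06 * 52 * 278 * 1000 = 121.43 um

121.43


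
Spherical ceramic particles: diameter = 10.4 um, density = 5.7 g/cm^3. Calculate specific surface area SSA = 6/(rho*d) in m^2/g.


SSA = 6 / (5.7 * 10.4) = 0.101 m^2/g

0.101


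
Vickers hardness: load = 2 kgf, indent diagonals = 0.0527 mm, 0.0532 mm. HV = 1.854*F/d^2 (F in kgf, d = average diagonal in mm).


d_avg = (0.0527+0.0532)/2 = 0.05295 mm
HV = 1.854*2/0.05295^2 = 1323

1323


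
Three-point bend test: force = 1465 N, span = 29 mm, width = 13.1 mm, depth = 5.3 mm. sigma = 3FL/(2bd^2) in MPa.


sigma = 3*1465*29/(2*13.1*5.3^2) = 173.2 MPa

173.2


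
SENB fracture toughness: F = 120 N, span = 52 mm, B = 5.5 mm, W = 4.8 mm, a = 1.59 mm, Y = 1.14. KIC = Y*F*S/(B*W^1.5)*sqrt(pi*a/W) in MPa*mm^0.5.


KIC = 1.14*120*52/(5.5*4.8^1.5)*sqrt(pi*1.59/4.8) = 125.46

125.46


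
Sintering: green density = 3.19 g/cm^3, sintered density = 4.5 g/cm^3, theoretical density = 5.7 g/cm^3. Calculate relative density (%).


Relative = 4.5 / 5.7 * 100 = 78.9%

78.9


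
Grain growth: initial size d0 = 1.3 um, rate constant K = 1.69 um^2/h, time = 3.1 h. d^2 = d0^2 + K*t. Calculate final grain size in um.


d^2 = 1.3^2 + 1.69*3.1 = 6.929
d = sqrt(6.929) = 2.63 um

2.63


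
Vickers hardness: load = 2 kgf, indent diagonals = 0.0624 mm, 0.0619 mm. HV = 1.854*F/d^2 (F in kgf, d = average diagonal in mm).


d_avg = (0.0624+0.0619)/2 = 0.06215 mm
HV = 1.854*2/0.06215^2 = 960

960


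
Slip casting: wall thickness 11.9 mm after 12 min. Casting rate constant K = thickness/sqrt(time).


K = 11.9 / sqrt(12) = 11.9 / 3.4641 = 3.435 mm/min^0.5

3.435


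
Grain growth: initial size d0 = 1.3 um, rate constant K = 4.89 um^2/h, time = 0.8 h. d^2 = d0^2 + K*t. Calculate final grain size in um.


d^2 = 1.3^2 + 4.89*0.8 = 5.602
d = sqrt(5.602) = 2.37 um

2.37


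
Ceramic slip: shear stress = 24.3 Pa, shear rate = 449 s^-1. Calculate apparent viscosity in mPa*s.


eta = tau/gamma * 1000 = 24.3/449 * 1000 = 54.1 mPa*s

54.1


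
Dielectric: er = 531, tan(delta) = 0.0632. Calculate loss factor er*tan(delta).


Loss = 531 * 0.0632 = 33.559

33.559


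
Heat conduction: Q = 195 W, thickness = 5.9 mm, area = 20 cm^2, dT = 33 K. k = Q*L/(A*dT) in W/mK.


k = 195*5.9/1000/(20/10000*33) = 17.43 W/mK

17.43


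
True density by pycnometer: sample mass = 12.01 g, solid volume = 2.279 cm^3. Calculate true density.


TD = 12.01 / 2.279 = 5.27 g/cm^3

5.27


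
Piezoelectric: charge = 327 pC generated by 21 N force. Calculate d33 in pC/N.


d33 = 327 / 21 = 15.6 pC/N

15.6


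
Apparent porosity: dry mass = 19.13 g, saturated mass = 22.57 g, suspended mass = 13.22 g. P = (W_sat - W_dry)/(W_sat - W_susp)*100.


P = (22.57 - 19.13) / (22.57 - 13.22) * 100 = 3.44 / 9.35 * 100 = 36.8%

36.8


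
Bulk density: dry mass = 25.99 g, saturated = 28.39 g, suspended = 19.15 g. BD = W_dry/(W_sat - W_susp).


BD = 25.99 / (28.39 - 19.15) = 25.99 / 9.24 = 2.813 g/cm^3

2.813


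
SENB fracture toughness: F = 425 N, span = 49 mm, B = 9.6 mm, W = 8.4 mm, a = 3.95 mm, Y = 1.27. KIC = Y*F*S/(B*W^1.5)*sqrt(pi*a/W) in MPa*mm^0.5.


KIC = 1.27*425*49/(9.6*8.4^1.5)*sqrt(pi*3.95/8.4) = 137.54

137.54


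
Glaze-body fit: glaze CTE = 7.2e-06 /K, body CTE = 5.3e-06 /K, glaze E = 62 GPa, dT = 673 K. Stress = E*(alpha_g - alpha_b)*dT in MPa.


Stress = 62*1000*(7.2e-06 - 5.3e-06)*673 = 79.3 MPa

79.3


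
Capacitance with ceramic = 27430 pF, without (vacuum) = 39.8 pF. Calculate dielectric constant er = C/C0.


er = 27430 / 39.8 = 689.2

689.2


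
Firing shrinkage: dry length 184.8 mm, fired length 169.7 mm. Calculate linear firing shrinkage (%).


FS = (184.8 - 169.7) / 184.8 * 100 = 8.17%

8.17


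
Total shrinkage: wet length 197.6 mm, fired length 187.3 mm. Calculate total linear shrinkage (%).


TS = (197.6 - 187.3) / 197.6 * 100 = 5.21%

5.21


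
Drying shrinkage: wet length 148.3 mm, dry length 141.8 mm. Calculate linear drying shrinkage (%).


DS = (148.3 - 141.8) / 148.3 * 100 = 4.38%

4.38


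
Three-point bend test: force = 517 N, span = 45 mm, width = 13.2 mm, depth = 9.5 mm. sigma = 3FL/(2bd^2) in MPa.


sigma = 3*517*45/(2*13.2*9.5^2) = 29.3 MPa

29.3


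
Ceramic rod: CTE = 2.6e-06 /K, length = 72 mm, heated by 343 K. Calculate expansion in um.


dL = 2.6e-06 * 72 * 343 * 1000 = 64.21 um

64.21


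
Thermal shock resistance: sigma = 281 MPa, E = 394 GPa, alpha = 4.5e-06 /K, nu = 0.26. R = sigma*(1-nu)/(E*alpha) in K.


R = 281*(1-0.26)/(394*1000*4.5e-06) = 117 K

117


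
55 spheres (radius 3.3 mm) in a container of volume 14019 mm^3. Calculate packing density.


V_sphere = 4/3*pi*3.3^3 = 150.5326 mm^3
Total V = 55*150.5326 = 8279.293 mm^3
PD = 8279.293 / 14019 = 0.591

0.591


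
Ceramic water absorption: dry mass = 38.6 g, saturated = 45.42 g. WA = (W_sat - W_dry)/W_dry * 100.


WA = (45.42 - 38.6) / 38.6 * 100 = 17.67%

17.67


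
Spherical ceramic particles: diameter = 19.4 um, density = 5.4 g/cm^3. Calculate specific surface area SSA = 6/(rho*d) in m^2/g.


SSA = 6 / (5.4 * 19.4) = 0.057 m^2/g

0.057


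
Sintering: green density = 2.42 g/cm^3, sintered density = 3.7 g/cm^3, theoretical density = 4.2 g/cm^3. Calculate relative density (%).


Relative = 3.7 / 4.2 * 100 = 88.1%

88.1


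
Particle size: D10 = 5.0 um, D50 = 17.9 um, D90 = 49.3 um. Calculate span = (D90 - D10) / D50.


Span = (49.3 - 5.0) / 17.9 = 44.3 / 17.9 = 2.475

2.475


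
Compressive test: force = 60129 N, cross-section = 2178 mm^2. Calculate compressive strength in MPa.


CS = 60129 / 2178 = 27.6 MPa

27.6


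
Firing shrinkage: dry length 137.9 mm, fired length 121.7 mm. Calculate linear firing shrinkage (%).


FS = (137.9 - 121.7) / 137.9 * 100 = 11.75%

11.75


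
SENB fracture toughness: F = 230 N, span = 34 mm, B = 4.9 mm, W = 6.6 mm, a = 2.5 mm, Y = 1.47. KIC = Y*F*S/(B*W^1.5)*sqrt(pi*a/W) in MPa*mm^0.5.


KIC = 1.47*230*34/(4.9*6.6^1.5)*sqrt(pi*2.5/6.6) = 150.93

150.93


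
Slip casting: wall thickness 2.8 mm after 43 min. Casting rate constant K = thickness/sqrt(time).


K = 2.8 / sqrt(43) = 2.8 / 6.5574 = 0.427 mm/min^0.5

0.427


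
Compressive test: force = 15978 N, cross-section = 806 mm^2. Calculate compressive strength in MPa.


CS = 15978 / 806 = 19.8 MPa

19.8


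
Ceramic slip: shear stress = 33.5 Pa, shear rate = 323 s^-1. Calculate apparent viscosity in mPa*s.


eta = tau/gamma * 1000 = 33.5/323 * 1000 = 103.7 mPa*s

103.7


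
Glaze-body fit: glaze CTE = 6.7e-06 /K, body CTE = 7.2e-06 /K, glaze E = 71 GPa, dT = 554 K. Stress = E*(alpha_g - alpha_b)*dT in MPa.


Stress = 71*1000*(6.7e-06 - 7.2e-06)*554 = -19.7 MPa

-19.7


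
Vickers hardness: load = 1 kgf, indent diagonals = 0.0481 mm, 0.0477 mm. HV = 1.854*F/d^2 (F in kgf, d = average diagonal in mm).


d_avg = (0.0481+0.0477)/2 = 0.0479 mm
HV = 1.854*1/0.0479^2 = 808

808


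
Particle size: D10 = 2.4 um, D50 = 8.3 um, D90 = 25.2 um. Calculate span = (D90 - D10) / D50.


Span = (25.2 - 2.4) / 8.3 = 22.8 / 8.3 = 2.747

2.747


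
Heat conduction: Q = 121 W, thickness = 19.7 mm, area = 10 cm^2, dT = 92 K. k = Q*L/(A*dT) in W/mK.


k = 121*19.7/1000/(10/10000*92) = 25.91 W/mK

25.91


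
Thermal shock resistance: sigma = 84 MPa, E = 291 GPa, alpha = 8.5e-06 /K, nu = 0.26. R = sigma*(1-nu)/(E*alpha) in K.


R = 84*(1-0.26)/(291*1000*8.5e-06) = 25 K

25


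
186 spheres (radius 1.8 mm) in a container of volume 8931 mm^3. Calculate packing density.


V_sphere = 4/3*pi*1.8^3 = 24.429 mm^3
Total V = 186*24.429 = 4543.794 mm^3
PD = 4543.794 / 8931 = 0.509

0.509


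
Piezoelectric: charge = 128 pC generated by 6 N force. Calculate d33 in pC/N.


d33 = 128 / 6 = 21.3 pC/N

21.3


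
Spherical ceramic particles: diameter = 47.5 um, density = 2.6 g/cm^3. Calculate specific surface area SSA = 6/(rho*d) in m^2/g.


SSA = 6 / (2.6 * 47.5) = 0.049 m^2/g

0.049


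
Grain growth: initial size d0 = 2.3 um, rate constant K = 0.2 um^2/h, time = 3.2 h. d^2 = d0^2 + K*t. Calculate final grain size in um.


d^2 = 2.3^2 + 0.2*3.2 = 5.93
d = sqrt(5.93) = 2.44 um

2.44


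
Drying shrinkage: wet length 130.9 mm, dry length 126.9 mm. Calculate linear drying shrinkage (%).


DS = (130.9 - 126.9) / 130.9 * 100 = 3.06%

3.06


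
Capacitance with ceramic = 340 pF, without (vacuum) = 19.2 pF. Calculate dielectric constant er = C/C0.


er = 340 / 19.2 = 17.71

17.71


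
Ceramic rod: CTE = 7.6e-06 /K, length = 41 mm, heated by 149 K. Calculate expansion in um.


dL = 7.6e-06 * 41 * 149 * 1000 = 46.428 um

46.428


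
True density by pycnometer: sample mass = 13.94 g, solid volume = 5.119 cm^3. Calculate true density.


TD = 13.94 / 5.119 = 2.723 g/cm^3

2.723


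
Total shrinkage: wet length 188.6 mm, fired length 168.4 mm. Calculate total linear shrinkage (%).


TS = (188.6 - 168.4) / 188.6 * 100 = 10.71%

10.71


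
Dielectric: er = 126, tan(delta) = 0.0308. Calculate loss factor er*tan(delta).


Loss = 126 * 0.0308 = 3.881

3.881


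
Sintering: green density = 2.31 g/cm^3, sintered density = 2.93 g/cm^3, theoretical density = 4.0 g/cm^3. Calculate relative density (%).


Relative = 2.93 / 4.0 * 100 = 73.3%

73.3


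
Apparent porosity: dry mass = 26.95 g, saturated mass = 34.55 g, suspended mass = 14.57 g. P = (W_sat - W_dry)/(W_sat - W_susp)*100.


P = (34.55 - 26.95) / (34.55 - 14.57) * 100 = 7.6 / 19.98 * 100 = 38.0%

38.0


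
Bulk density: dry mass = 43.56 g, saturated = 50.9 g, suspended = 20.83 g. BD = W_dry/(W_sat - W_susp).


BD = 43.56 / (50.9 - 20.83) = 43.56 / 30.07 = 1.449 g/cm^3

1.449


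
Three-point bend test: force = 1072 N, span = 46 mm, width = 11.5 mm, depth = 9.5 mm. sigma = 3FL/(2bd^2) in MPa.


sigma = 3*1072*46/(2*11.5*9.5^2) = 71.3 MPa

71.3


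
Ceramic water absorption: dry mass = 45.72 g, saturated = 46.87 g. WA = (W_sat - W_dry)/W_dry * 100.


WA = (46.87 - 45.72) / 45.72 * 100 = 2.52%

2.52


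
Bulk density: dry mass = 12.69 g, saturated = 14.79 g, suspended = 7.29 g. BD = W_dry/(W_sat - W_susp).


BD = 12.69 / (14.79 - 7.29) = 12.69 / 7.5 = 1.692 g/cm^3

1.692


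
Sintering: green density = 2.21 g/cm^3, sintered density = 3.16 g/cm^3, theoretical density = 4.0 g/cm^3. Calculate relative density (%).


Relative = 3.16 / 4.0 * 100 = 79.0%

79.0


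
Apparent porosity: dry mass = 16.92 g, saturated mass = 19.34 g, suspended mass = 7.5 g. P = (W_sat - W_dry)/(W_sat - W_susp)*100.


P = (19.34 - 16.92) / (19.34 - 7.5) * 100 = 2.42 / 11.84 * 100 = 20.4%

20.4


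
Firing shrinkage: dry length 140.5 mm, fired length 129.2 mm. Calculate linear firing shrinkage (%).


FS = (140.5 - 129.2) / 140.5 * 100 = 8.04%

8.04


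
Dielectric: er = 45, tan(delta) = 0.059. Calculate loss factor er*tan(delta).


Loss = 45 * 0.059 = 2.655

2.655


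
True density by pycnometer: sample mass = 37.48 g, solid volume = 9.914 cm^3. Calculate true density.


TD = 37.48 / 9.914 = 3.781 g/cm^3

3.781


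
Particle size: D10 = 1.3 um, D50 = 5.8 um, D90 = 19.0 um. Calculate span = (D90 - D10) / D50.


Span = (19.0 - 1.3) / 5.8 = 17.7 / 5.8 = 3.052

3.052


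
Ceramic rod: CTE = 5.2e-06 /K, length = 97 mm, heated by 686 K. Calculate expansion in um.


dL = 5.2e-06 * 97 * 686 * 1000 = 346.018 um

346.018


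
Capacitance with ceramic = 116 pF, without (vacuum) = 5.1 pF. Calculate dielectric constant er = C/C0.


er = 116 / 5.1 = 22.75

22.75


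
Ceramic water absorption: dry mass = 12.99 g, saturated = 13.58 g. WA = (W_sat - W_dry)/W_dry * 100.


WA = (13.58 - 12.99) / 12.99 * 100 = 4.54%

4.54


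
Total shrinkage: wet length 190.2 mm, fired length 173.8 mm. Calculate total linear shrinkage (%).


TS = (190.2 - 173.8) / 190.2 * 100 = 8.62%

8.62


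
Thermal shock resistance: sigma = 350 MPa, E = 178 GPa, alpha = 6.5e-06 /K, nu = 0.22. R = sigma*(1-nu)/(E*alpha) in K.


R = 350*(1-0.22)/(178*1000*6.5e-06) = 236 K

236


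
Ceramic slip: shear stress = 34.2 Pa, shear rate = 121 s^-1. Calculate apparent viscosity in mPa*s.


eta = tau/gamma * 1000 = 34.2/121 * 1000 = 282.6 mPa*s

282.6


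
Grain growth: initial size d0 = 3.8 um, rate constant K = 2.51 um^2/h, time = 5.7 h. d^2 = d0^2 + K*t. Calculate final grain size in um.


d^2 = 3.8^2 + 2.51*5.7 = 28.747
d = sqrt(28.747) = 5.36 um

5.36


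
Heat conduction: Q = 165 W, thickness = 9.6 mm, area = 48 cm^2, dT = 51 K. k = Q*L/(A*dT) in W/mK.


k = 165*9.6/1000/(48/10000*51) = 6.47 W/mK

6.47


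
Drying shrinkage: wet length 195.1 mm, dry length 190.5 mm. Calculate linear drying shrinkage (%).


DS = (195.1 - 190.5) / 195.1 * 100 = 2.36%

2.36


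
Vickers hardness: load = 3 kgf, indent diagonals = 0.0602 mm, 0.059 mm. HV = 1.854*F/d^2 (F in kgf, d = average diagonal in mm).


d_avg = (0.0602+0.059)/2 = 0.0596 mm
HV = 1.854*3/0.0596^2 = 1566

1566


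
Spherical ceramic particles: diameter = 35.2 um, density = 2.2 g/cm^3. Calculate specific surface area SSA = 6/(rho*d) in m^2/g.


SSA = 6 / (2.2 * 35.2) = 0.077 m^2/g

0.077


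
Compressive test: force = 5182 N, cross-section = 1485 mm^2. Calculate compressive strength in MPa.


CS = 5182 / 1485 = 3.5 MPa

3.5


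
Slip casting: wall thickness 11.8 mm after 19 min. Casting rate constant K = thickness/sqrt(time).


K = 11.8 / sqrt(19) = 11.8 / 4.3589 = 2.707 mm/min^0.5

2.707


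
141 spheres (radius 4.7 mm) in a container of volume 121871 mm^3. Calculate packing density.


V_sphere = 4/3*pi*4.7^3 = 434.8928 mm^3
Total V = 141*434.8928 = 61319.8848 mm^3
PD = 61319.8848 / 121871 = 0.503

0.503


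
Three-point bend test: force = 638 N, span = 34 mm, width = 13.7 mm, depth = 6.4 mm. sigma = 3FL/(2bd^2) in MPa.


sigma = 3*638*34/(2*13.7*6.4^2) = 58.0 MPa

58.0


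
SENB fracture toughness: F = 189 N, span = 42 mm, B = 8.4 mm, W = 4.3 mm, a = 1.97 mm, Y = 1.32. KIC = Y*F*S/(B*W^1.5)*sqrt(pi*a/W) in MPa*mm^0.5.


KIC = 1.32*189*42/(8.4*4.3^1.5)*sqrt(pi*1.97/4.3) = 167.83

167.83


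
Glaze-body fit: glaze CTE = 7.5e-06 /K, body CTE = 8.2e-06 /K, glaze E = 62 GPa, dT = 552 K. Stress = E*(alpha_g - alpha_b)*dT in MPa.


Stress = 62*1000*(7.5e-06 - 8.2e-06)*552 = -24.0 MPa

-24.0


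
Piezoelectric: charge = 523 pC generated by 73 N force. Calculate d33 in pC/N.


d33 = 523 / 73 = 7.2 pC/N

7.2


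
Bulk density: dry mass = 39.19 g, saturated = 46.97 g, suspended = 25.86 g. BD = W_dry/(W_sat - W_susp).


BD = 39.19 / (46.97 - 25.86) = 39.19 / 21.11 = 1.856 g/cm^3

1.856


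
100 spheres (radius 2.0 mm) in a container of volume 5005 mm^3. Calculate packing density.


V_sphere = 4/3*pi*2.0^3 = 33.5103 mm^3
Total V = 100*33.5103 = 3351.03 mm^3
PD = 3351.03 / 5005 = 0.67

0.67


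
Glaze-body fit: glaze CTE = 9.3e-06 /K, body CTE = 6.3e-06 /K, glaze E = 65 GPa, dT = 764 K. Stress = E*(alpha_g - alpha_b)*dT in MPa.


Stress = 65*1000*(9.3e-06 - 6.3e-06)*764 = 149.0 MPa

149.0


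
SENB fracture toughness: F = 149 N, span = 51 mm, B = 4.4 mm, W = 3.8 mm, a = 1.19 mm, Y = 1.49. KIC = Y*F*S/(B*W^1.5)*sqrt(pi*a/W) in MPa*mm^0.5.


KIC = 1.49*149*51/(4.4*3.8^1.5)*sqrt(pi*1.19/3.8) = 344.57

344.57


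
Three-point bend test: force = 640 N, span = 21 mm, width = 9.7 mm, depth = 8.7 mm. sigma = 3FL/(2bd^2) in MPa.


sigma = 3*640*21/(2*9.7*8.7^2) = 27.5 MPa

27.5


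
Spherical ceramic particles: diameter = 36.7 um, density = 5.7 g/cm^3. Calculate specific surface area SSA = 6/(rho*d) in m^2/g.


SSA = 6 / (5.7 * 36.7) = 0.029 m^2/g

0.029


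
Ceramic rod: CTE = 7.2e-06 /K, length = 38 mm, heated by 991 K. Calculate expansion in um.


dL = 7.2e-06 * 38 * 991 * 1000 = 271.138 um

271.138


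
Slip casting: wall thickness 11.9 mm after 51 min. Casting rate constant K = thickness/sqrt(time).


K = 11.9 / sqrt(51) = 11.9 / 7.1414 = 1.666 mm/min^0.5

1.666


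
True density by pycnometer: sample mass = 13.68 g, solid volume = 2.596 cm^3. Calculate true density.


TD = 13.68 / 2.596 = 5.27 g/cm^3

5.27


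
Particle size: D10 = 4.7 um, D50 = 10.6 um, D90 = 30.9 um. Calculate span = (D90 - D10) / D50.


Span = (30.9 - 4.7) / 10.6 = 26.2 / 10.6 = 2.472

2.472


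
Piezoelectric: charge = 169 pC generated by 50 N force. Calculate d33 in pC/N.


d33 = 169 / 50 = 3.4 pC/N

3.4


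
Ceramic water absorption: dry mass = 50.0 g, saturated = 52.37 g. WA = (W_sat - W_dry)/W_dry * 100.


WA = (52.37 - 50.0) / 50.0 * 100 = 4.74%

4.74


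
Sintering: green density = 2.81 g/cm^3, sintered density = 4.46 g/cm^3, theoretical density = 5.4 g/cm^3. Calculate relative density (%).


Relative = 4.46 / 5.4 * 100 = 82.6%

82.6


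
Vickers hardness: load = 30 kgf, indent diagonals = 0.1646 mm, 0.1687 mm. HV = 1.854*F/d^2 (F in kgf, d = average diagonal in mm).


d_avg = (0.1646+0.1687)/2 = 0.16665 mm
HV = 1.854*30/0.16665^2 = 2003

2003


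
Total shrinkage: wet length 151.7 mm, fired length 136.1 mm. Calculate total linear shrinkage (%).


TS = (151.7 - 136.1) / 151.7 * 100 = 10.28%

10.28


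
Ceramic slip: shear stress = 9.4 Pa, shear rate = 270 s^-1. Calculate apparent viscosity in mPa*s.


eta = tau/gamma * 1000 = 9.4/270 * 1000 = 34.8 mPa*s

34.8


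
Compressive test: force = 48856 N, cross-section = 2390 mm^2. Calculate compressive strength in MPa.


CS = 48856 / 2390 = 20.4 MPa

20.4
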